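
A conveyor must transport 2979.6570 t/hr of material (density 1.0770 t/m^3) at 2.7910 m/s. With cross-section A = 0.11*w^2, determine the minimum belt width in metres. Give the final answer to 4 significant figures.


A_req = 2979.6570 / (2.7910 * 1.0770 * 3600) = 0.275352 m^2
w = sqrt(0.275352 / 0.11)
w = 1.582 m


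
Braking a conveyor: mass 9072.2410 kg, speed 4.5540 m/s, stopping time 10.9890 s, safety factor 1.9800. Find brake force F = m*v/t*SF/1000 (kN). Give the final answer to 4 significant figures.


F = 9072.2410 * 4.5540 / 10.9890 * 1.9800 / 1000
F = 7.444 kN


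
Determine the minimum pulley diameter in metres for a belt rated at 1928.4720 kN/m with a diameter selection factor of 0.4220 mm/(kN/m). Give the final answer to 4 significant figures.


D = 1928.4720 * 0.4220 / 1000
D = 0.8138 m


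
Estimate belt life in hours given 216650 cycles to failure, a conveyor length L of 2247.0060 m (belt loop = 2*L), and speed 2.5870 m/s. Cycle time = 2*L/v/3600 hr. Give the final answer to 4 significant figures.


cycle_time = 2 * 2247.0060 / 2.5870 / 3600 = 0.482542 hr
life = 216650 * 0.482542 = 104500 hours


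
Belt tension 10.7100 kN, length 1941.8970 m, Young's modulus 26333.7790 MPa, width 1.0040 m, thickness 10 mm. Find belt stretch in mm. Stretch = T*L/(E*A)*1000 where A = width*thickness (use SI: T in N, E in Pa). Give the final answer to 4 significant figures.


A = 1.0040 * 0.01 = 0.01004 m^2
Stretch = 10.7100*1000 * 1941.8970 / (26333.7790e6 * 0.01004) * 1000
Stretch = 78.66 mm


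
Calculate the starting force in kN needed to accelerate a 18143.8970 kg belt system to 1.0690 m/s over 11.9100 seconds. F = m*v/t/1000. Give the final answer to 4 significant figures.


F = 18143.8970 * 1.0690 / 11.9100 / 1000
F = 1.629 kN


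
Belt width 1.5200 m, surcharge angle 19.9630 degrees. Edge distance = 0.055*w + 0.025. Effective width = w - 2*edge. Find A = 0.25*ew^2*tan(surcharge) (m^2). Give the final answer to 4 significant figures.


edge = 0.055*1.5200 + 0.025 = 0.1086 m
ew = 1.5200 - 2*0.1086 = 1.3028 m
A = 0.25 * 1.3028^2 * tan(19.9630 deg)
A = 0.1541 m^2


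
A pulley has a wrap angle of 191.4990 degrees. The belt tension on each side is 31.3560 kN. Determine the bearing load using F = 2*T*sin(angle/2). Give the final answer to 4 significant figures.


F = 2 * 31.3560 * sin(191.4990/2 deg)
F = 62.40 kN


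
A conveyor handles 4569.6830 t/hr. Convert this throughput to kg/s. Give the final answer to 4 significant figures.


m_dot = 4569.6830 * 1000 / 3600
m_dot = 1269 kg/s


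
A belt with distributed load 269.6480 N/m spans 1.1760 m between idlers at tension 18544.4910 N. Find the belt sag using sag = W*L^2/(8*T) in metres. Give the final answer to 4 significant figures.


sag = 269.6480 * 1.1760^2 / (8 * 18544.4910)
sag = 0.002514 m


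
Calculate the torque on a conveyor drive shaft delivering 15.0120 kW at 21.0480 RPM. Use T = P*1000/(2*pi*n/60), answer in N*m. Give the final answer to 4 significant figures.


omega = 2*pi*21.0480/60 = 2.20414 rad/s
T = 15.0120*1000 / 2.20414
T = 6811 N*m


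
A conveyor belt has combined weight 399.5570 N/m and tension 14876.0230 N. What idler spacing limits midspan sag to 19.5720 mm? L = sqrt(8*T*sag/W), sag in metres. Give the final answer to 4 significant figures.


sag = 19.5720/1000 = 0.019572 m
L = sqrt(8 * 14876.0230 * 0.019572 / 399.5570)
L = 2.414 m


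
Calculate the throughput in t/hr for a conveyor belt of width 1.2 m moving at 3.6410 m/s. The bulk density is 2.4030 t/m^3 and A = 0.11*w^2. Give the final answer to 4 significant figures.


A = 0.11 * 1.2^2 = 0.1584 m^2
C = 0.1584 * 3.6410 * 2.4030 * 3600
C = 4989 t/hr


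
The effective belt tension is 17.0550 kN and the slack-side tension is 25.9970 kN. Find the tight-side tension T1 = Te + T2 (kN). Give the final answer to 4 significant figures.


T1 = Te + T2 = 17.0550 + 25.9970
T1 = 43.05 kN


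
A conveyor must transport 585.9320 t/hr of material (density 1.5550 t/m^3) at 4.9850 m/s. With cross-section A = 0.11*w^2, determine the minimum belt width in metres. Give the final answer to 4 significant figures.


A_req = 585.9320 / (4.9850 * 1.5550 * 3600) = 0.0209966 m^2
w = sqrt(0.0209966 / 0.11)
w = 0.4369 m


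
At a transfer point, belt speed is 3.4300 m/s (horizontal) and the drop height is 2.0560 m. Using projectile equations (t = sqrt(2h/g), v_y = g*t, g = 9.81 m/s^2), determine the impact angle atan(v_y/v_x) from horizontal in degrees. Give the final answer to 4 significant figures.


t = sqrt(2*2.0560/9.81) = 0.647429 s
v_y = 9.81 * 0.647429 = 6.35128 m/s
angle = atan(6.35128 / 3.4300) = 61.63 deg


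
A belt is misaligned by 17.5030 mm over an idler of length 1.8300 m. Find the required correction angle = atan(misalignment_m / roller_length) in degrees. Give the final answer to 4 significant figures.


misalign_m = 17.5030 / 1000 = 0.017503 m
angle = atan(0.017503 / 1.8300)
angle = 0.5480 deg


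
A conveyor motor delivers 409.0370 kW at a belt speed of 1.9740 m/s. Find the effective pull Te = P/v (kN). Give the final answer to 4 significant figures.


Te = P / v = 409.0370 / 1.9740
Te = 207.2 kN


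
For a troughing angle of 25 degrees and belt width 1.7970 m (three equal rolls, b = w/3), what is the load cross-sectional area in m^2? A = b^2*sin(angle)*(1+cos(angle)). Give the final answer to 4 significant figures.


b = 1.7970/3 = 0.599 m
A = 0.599^2 * sin(25 deg) * (1 + cos(25 deg))
A = 0.2891 m^2


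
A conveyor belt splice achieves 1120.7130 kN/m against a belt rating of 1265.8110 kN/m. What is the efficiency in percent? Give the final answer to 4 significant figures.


Eff = 1120.7130 / 1265.8110 * 100
Eff = 88.54 %


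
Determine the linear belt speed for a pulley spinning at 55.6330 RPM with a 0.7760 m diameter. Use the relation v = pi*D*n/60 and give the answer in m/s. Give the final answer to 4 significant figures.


v = pi * 0.7760 * 55.6330 / 60
v = 2.260 m/s


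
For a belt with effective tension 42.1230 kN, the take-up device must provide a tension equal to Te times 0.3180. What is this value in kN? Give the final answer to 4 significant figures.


T_tu = 42.1230 * 0.3180
T_tu = 13.40 kN


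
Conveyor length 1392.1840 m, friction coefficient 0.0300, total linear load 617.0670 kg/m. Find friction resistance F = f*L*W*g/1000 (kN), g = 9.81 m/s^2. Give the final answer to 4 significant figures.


F = 0.0300 * 1392.1840 * 617.0670 * 9.81 / 1000
F = 252.8 kN


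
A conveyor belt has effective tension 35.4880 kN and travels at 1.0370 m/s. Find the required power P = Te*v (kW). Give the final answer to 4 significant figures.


P = Te * v = 35.4880 * 1.0370
P = 36.80 kW


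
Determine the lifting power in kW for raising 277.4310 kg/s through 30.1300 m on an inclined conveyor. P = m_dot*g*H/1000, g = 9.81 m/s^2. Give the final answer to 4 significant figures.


P = 277.4310 * 9.81 * 30.1300 / 1000
P = 82.00 kW


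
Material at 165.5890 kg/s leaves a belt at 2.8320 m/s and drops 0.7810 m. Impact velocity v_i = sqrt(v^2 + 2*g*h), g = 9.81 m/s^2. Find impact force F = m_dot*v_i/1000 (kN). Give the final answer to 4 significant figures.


v_i = sqrt(2.8320^2 + 2*9.81*0.7810) = 4.83151 m/s
F = 165.5890 * 4.83151 / 1000
F = 0.8000 kN


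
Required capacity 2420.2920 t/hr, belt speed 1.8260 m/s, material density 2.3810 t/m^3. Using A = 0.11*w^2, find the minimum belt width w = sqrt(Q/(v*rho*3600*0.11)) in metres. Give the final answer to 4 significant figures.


A_req = 2420.2920 / (1.8260 * 2.3810 * 3600) = 0.154634 m^2
w = sqrt(0.154634 / 0.11)
w = 1.186 m


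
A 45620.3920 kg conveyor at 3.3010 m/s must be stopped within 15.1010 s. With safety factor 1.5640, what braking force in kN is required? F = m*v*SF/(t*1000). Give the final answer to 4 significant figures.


F = 45620.3920 * 3.3010 / 15.1010 * 1.5640 / 1000
F = 15.60 kN


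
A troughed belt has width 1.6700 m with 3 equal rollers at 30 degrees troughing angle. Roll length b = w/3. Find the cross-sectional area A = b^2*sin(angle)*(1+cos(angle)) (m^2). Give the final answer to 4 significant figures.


b = 1.6700/3 = 0.556667 m
A = 0.556667^2 * sin(30 deg) * (1 + cos(30 deg))
A = 0.2891 m^2


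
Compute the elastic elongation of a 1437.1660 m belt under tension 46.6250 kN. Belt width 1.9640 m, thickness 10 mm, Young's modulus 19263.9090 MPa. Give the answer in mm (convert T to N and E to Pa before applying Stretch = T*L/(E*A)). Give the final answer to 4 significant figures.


A = 1.9640 * 0.01 = 0.01964 m^2
Stretch = 46.6250*1000 * 1437.1660 / (19263.9090e6 * 0.01964) * 1000
Stretch = 177.1 mm


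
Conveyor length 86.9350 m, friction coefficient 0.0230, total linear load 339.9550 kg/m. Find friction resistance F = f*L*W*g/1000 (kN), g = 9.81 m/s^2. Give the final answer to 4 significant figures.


F = 0.0230 * 86.9350 * 339.9550 * 9.81 / 1000
F = 6.668 kN


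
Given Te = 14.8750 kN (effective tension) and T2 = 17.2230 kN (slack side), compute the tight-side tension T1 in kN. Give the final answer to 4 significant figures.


T1 = Te + T2 = 14.8750 + 17.2230
T1 = 32.10 kN


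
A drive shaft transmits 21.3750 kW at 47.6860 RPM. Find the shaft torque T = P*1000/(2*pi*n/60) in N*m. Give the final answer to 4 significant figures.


omega = 2*pi*47.6860/60 = 4.99367 rad/s
T = 21.3750*1000 / 4.99367
T = 4280 N*m


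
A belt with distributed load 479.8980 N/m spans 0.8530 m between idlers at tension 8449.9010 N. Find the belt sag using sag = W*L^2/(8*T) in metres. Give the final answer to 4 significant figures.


sag = 479.8980 * 0.8530^2 / (8 * 8449.9010)
sag = 0.005165 m


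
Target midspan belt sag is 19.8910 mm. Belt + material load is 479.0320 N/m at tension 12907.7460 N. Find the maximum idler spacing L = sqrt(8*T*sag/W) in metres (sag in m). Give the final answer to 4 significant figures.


sag = 19.8910/1000 = 0.019891 m
L = sqrt(8 * 12907.7460 * 0.019891 / 479.0320)
L = 2.071 m


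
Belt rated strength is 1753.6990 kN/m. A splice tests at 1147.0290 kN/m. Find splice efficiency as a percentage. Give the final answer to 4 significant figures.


Eff = 1147.0290 / 1753.6990 * 100
Eff = 65.41 %


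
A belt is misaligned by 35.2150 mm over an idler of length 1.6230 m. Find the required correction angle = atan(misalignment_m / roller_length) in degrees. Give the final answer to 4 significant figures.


misalign_m = 35.2150 / 1000 = 0.035215 m
angle = atan(0.035215 / 1.6230)
angle = 1.243 deg


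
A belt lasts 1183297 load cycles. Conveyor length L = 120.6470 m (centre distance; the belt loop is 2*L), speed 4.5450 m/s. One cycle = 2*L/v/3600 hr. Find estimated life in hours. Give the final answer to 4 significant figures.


cycle_time = 2 * 120.6470 / 4.5450 / 3600 = 0.0147472 hr
life = 1183297 * 0.0147472 = 17450 hours


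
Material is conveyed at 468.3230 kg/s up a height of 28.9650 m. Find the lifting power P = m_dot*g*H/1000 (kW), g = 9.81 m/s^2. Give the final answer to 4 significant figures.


P = 468.3230 * 9.81 * 28.9650 / 1000
P = 133.1 kW


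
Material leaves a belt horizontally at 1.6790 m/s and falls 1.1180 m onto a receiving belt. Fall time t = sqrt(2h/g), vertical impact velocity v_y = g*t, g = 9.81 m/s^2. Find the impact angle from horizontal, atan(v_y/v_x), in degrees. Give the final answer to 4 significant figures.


t = sqrt(2*1.1180/9.81) = 0.477421 s
v_y = 9.81 * 0.477421 = 4.6835 m/s
angle = atan(4.6835 / 1.6790) = 70.28 deg


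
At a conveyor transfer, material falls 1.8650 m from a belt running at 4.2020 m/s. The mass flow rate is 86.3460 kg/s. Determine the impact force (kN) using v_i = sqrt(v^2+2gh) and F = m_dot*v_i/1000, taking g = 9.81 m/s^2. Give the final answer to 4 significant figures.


v_i = sqrt(4.2020^2 + 2*9.81*1.8650) = 7.36533 m/s
F = 86.3460 * 7.36533 / 1000
F = 0.6360 kN


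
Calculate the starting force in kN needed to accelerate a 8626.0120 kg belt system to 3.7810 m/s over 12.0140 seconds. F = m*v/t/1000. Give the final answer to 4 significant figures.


F = 8626.0120 * 3.7810 / 12.0140 / 1000
F = 2.715 kN


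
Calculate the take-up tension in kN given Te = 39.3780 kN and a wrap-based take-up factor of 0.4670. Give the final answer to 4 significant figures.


T_tu = 39.3780 * 0.4670
T_tu = 18.39 kN


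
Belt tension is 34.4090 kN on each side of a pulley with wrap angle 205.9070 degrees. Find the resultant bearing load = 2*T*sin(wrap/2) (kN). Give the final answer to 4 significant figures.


F = 2 * 34.4090 * sin(205.9070/2 deg)
F = 67.07 kN


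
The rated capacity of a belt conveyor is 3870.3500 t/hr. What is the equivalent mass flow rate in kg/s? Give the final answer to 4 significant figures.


m_dot = 3870.3500 * 1000 / 3600
m_dot = 1075 kg/s


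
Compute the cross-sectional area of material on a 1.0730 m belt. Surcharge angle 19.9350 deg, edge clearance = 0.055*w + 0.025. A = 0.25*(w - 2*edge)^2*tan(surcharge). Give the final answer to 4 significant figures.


edge = 0.055*1.0730 + 0.025 = 0.084015 m
ew = 1.0730 - 2*0.084015 = 0.90497 m
A = 0.25 * 0.90497^2 * tan(19.9350 deg)
A = 0.07426 m^2


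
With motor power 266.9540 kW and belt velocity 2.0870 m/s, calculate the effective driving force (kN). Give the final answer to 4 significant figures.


Te = P / v = 266.9540 / 2.0870
Te = 127.9 kN


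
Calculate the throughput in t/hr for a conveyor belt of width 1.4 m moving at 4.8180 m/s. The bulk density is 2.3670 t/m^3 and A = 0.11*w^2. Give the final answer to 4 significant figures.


A = 0.11 * 1.4^2 = 0.2156 m^2
C = 0.2156 * 4.8180 * 2.3670 * 3600
C = 8851 t/hr


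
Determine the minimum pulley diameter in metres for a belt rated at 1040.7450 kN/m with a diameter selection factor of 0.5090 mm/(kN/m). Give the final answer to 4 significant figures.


D = 1040.7450 * 0.5090 / 1000
D = 0.5297 m


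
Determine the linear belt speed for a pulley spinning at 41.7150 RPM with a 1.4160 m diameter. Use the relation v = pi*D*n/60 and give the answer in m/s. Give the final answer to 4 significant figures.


v = pi * 1.4160 * 41.7150 / 60
v = 3.093 m/s


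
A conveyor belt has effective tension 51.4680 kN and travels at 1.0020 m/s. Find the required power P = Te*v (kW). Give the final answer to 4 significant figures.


P = Te * v = 51.4680 * 1.0020
P = 51.57 kW


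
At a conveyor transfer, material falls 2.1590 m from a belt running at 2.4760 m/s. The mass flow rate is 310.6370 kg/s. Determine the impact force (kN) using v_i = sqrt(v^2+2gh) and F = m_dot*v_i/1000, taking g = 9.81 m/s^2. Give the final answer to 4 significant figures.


v_i = sqrt(2.4760^2 + 2*9.81*2.1590) = 6.96349 m/s
F = 310.6370 * 6.96349 / 1000
F = 2.163 kN


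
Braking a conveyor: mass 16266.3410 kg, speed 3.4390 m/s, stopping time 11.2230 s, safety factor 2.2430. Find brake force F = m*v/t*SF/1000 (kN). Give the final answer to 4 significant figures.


F = 16266.3410 * 3.4390 / 11.2230 * 2.2430 / 1000
F = 11.18 kN


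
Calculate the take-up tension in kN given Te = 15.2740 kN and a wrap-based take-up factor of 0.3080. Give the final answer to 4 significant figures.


T_tu = 15.2740 * 0.3080
T_tu = 4.704 kN


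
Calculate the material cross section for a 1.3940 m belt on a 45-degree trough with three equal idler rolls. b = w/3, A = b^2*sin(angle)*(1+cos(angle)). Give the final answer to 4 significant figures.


b = 1.3940/3 = 0.464667 m
A = 0.464667^2 * sin(45 deg) * (1 + cos(45 deg))
A = 0.2606 m^2


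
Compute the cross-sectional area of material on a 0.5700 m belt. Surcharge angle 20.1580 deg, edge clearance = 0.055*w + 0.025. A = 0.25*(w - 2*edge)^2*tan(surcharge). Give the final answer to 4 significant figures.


edge = 0.055*0.5700 + 0.025 = 0.05635 m
ew = 0.5700 - 2*0.05635 = 0.4573 m
A = 0.25 * 0.4573^2 * tan(20.1580 deg)
A = 0.01919 m^2


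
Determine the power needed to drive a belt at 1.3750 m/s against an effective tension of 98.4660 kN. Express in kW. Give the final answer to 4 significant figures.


P = Te * v = 98.4660 * 1.3750
P = 135.4 kW


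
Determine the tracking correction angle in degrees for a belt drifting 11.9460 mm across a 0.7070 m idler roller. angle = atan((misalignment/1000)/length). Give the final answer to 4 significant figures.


misalign_m = 11.9460 / 1000 = 0.011946 m
angle = atan(0.011946 / 0.7070)
angle = 0.9680 deg


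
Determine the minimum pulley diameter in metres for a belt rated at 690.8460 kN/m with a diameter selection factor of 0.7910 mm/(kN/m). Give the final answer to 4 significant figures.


D = 690.8460 * 0.7910 / 1000
D = 0.5465 m


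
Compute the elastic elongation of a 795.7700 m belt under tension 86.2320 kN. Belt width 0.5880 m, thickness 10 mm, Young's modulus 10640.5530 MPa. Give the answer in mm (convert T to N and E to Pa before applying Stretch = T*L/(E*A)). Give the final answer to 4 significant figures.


A = 0.5880 * 0.01 = 0.00588 m^2
Stretch = 86.2320*1000 * 795.7700 / (10640.5530e6 * 0.00588) * 1000
Stretch = 1097 mm


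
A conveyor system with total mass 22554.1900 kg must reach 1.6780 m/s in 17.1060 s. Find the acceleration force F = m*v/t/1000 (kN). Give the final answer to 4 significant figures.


F = 22554.1900 * 1.6780 / 17.1060 / 1000
F = 2.212 kN


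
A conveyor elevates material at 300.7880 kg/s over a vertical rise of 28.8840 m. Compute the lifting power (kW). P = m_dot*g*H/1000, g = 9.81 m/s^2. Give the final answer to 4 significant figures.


P = 300.7880 * 9.81 * 28.8840 / 1000
P = 85.23 kW


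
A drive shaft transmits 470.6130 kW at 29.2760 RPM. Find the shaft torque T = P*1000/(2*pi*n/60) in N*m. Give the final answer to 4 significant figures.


omega = 2*pi*29.2760/60 = 3.06578 rad/s
T = 470.6130*1000 / 3.06578
T = 153500 N*m


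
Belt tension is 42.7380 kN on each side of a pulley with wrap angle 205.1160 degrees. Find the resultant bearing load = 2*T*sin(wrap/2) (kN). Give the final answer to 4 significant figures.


F = 2 * 42.7380 * sin(205.1160/2 deg)
F = 83.43 kN


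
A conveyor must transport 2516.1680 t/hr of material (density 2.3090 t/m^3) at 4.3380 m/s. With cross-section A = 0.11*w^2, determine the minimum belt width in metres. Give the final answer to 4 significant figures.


A_req = 2516.1680 / (4.3380 * 2.3090 * 3600) = 0.0697788 m^2
w = sqrt(0.0697788 / 0.11)
w = 0.7965 m


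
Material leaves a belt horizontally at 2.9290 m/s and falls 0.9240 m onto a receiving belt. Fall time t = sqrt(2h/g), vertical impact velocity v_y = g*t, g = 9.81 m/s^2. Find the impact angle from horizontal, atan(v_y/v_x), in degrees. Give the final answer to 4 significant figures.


t = sqrt(2*0.9240/9.81) = 0.434027 s
v_y = 9.81 * 0.434027 = 4.2578 m/s
angle = atan(4.2578 / 2.9290) = 55.48 deg


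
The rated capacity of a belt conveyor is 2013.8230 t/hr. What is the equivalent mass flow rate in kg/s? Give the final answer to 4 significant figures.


m_dot = 2013.8230 * 1000 / 3600
m_dot = 559.4 kg/s


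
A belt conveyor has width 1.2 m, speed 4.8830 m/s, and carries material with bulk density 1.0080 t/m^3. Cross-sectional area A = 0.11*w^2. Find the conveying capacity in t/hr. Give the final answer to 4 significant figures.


A = 0.11 * 1.2^2 = 0.1584 m^2
C = 0.1584 * 4.8830 * 1.0080 * 3600
C = 2807 t/hr


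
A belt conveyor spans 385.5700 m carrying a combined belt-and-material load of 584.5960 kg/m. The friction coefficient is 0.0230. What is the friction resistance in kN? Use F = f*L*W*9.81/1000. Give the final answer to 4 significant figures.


F = 0.0230 * 385.5700 * 584.5960 * 9.81 / 1000
F = 50.86 kN


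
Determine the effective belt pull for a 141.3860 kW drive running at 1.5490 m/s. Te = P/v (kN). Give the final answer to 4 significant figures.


Te = P / v = 141.3860 / 1.5490
Te = 91.28 kN


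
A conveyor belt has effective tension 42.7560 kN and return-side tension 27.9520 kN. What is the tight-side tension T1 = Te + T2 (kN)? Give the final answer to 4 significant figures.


T1 = Te + T2 = 42.7560 + 27.9520
T1 = 70.71 kN


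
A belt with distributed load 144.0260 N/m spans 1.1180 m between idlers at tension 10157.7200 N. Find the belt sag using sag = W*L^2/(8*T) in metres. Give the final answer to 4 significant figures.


sag = 144.0260 * 1.1180^2 / (8 * 10157.7200)
sag = 0.002215 m


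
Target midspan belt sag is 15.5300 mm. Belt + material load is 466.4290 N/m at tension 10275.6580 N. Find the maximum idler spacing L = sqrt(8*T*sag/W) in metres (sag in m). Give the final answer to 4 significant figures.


sag = 15.5300/1000 = 0.015530 m
L = sqrt(8 * 10275.6580 * 0.015530 / 466.4290)
L = 1.654 m


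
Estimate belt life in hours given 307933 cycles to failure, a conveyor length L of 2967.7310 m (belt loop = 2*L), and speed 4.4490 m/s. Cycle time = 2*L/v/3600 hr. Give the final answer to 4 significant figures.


cycle_time = 2 * 2967.7310 / 4.4490 / 3600 = 0.370587 hr
life = 307933 * 0.370587 = 114100 hours


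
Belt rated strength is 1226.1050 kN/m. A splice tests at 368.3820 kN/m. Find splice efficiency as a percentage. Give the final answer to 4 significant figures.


Eff = 368.3820 / 1226.1050 * 100
Eff = 30.04 %


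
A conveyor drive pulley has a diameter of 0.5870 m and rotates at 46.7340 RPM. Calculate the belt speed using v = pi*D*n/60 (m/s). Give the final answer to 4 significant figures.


v = pi * 0.5870 * 46.7340 / 60
v = 1.436 m/s


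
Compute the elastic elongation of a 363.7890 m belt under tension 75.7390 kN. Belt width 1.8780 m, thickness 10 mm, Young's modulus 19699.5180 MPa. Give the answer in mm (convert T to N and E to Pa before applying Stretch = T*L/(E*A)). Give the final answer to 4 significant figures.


A = 1.8780 * 0.01 = 0.01878 m^2
Stretch = 75.7390*1000 * 363.7890 / (19699.5180e6 * 0.01878) * 1000
Stretch = 74.48 mm


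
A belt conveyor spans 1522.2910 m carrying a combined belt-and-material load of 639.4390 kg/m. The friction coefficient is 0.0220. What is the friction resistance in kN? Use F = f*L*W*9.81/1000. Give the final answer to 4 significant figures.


F = 0.0220 * 1522.2910 * 639.4390 * 9.81 / 1000
F = 210.1 kN


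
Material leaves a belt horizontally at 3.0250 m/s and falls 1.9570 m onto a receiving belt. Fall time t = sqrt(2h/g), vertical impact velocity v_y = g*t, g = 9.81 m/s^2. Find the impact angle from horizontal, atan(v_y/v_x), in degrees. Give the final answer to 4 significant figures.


t = sqrt(2*1.9570/9.81) = 0.631649 s
v_y = 9.81 * 0.631649 = 6.19648 m/s
angle = atan(6.19648 / 3.0250) = 63.98 deg


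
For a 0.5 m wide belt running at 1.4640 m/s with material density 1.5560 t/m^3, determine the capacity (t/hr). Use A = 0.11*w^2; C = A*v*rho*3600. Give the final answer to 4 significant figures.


A = 0.11 * 0.5^2 = 0.0275 m^2
C = 0.0275 * 1.4640 * 1.5560 * 3600
C = 225.5 t/hr


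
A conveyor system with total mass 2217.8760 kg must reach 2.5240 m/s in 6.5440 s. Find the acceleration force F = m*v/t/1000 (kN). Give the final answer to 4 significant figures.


F = 2217.8760 * 2.5240 / 6.5440 / 1000
F = 0.8554 kN


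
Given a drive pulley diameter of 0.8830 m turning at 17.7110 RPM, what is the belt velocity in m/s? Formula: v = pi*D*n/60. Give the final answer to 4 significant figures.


v = pi * 0.8830 * 17.7110 / 60
v = 0.8188 m/s


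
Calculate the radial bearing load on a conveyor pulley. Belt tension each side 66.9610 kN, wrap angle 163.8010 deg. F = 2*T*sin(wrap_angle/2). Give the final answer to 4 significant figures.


F = 2 * 66.9610 * sin(163.8010/2 deg)
F = 132.6 kN


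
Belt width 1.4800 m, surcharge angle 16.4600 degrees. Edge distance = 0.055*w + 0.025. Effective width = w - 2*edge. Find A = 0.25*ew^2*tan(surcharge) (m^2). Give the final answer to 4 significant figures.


edge = 0.055*1.4800 + 0.025 = 0.1064 m
ew = 1.4800 - 2*0.1064 = 1.2672 m
A = 0.25 * 1.2672^2 * tan(16.4600 deg)
A = 0.1186 m^2


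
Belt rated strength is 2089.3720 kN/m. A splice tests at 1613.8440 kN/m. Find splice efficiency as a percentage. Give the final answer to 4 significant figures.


Eff = 1613.8440 / 2089.3720 * 100
Eff = 77.24 %


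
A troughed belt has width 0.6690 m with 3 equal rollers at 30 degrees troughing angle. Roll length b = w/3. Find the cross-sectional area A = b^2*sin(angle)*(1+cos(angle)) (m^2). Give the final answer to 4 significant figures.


b = 0.6690/3 = 0.223 m
A = 0.223^2 * sin(30 deg) * (1 + cos(30 deg))
A = 0.04640 m^2


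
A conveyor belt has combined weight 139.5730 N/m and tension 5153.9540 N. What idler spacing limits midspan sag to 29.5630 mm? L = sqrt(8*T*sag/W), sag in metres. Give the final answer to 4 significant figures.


sag = 29.5630/1000 = 0.029563 m
L = sqrt(8 * 5153.9540 * 0.029563 / 139.5730)
L = 2.955 m


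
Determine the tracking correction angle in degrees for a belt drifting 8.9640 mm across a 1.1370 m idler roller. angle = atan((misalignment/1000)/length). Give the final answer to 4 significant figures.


misalign_m = 8.9640 / 1000 = 0.008964 m
angle = atan(0.008964 / 1.1370)
angle = 0.4517 deg


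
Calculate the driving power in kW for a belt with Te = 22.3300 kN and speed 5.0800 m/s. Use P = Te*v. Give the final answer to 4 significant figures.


P = Te * v = 22.3300 * 5.0800
P = 113.4 kW


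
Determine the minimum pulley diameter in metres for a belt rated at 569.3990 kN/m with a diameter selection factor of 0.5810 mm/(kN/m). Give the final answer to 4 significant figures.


D = 569.3990 * 0.5810 / 1000
D = 0.3308 m


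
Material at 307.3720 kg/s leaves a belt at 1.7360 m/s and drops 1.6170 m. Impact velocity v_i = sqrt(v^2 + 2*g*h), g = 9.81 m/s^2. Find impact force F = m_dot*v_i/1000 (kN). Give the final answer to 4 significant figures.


v_i = sqrt(1.7360^2 + 2*9.81*1.6170) = 5.894 m/s
F = 307.3720 * 5.894 / 1000
F = 1.812 kN


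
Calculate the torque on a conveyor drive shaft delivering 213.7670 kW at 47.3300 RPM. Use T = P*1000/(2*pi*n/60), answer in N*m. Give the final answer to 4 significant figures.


omega = 2*pi*47.3300/60 = 4.95639 rad/s
T = 213.7670*1000 / 4.95639
T = 43130 N*m


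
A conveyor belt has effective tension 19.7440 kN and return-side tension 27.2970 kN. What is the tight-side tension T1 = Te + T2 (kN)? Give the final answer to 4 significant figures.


T1 = Te + T2 = 19.7440 + 27.2970
T1 = 47.04 kN


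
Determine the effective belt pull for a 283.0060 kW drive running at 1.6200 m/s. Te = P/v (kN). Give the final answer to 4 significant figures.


Te = P / v = 283.0060 / 1.6200
Te = 174.7 kN


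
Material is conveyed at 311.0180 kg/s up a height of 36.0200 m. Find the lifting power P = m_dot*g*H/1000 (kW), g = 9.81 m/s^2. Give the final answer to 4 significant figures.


P = 311.0180 * 9.81 * 36.0200 / 1000
P = 109.9 kW


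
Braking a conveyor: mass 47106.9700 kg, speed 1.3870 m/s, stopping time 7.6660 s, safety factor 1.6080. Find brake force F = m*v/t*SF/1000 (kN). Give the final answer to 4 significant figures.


F = 47106.9700 * 1.3870 / 7.6660 * 1.6080 / 1000
F = 13.70 kN


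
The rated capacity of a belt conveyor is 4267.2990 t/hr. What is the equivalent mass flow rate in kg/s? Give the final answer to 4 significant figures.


m_dot = 4267.2990 * 1000 / 3600
m_dot = 1185 kg/s


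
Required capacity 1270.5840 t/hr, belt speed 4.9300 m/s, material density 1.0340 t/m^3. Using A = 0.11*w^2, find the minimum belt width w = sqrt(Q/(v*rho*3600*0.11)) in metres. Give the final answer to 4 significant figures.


A_req = 1270.5840 / (4.9300 * 1.0340 * 3600) = 0.0692362 m^2
w = sqrt(0.0692362 / 0.11)
w = 0.7934 m


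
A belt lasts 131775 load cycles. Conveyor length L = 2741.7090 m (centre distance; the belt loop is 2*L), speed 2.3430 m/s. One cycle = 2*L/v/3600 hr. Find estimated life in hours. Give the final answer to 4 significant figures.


cycle_time = 2 * 2741.7090 / 2.3430 / 3600 = 0.650095 hr
life = 131775 * 0.650095 = 85670 hours


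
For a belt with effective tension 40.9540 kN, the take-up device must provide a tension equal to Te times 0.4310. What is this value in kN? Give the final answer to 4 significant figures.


T_tu = 40.9540 * 0.4310
T_tu = 17.65 kN


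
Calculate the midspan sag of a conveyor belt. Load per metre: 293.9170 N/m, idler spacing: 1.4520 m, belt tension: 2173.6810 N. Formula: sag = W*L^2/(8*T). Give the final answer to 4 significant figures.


sag = 293.9170 * 1.4520^2 / (8 * 2173.6810)
sag = 0.03563 m


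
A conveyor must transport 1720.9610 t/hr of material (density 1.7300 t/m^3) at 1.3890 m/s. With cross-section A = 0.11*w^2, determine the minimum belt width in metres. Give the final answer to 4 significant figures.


A_req = 1720.9610 / (1.3890 * 1.7300 * 3600) = 0.198939 m^2
w = sqrt(0.198939 / 0.11)
w = 1.345 m


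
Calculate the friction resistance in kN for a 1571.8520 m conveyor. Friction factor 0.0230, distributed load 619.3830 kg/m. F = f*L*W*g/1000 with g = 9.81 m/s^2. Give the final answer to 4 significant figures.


F = 0.0230 * 1571.8520 * 619.3830 * 9.81 / 1000
F = 219.7 kN


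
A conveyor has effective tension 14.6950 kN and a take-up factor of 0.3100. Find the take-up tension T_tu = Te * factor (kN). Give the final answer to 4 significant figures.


T_tu = 14.6950 * 0.3100
T_tu = 4.555 kN


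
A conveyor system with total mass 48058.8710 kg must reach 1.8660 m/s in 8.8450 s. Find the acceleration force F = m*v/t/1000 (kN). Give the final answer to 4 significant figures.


F = 48058.8710 * 1.8660 / 8.8450 / 1000
F = 10.14 kN


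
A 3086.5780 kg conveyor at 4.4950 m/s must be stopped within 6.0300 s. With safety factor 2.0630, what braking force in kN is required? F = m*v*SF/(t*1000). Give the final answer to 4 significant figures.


F = 3086.5780 * 4.4950 / 6.0300 * 2.0630 / 1000
F = 4.747 kN


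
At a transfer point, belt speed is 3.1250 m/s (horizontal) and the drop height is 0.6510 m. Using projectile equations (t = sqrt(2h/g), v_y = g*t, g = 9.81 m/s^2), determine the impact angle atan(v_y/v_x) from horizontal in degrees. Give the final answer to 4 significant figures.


t = sqrt(2*0.6510/9.81) = 0.36431 s
v_y = 9.81 * 0.36431 = 3.57388 m/s
angle = atan(3.57388 / 3.1250) = 48.83 deg


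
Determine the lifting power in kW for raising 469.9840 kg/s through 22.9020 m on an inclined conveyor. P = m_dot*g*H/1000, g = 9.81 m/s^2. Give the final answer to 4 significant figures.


P = 469.9840 * 9.81 * 22.9020 / 1000
P = 105.6 kW


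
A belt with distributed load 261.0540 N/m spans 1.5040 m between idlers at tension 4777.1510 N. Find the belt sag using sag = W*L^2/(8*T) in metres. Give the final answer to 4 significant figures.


sag = 261.0540 * 1.5040^2 / (8 * 4777.1510)
sag = 0.01545 m


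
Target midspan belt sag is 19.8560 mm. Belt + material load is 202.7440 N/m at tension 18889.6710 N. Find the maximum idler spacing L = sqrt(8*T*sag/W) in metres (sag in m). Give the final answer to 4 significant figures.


sag = 19.8560/1000 = 0.019856 m
L = sqrt(8 * 18889.6710 * 0.019856 / 202.7440)
L = 3.847 m


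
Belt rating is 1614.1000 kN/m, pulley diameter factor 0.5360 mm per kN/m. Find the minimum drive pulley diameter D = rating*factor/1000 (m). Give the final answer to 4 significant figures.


D = 1614.1000 * 0.5360 / 1000
D = 0.8652 m


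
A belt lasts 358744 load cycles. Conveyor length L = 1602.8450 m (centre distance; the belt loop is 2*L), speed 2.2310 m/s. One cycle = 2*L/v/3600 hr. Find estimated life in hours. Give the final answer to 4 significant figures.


cycle_time = 2 * 1602.8450 / 2.2310 / 3600 = 0.399135 hr
life = 358744 * 0.399135 = 143200 hours


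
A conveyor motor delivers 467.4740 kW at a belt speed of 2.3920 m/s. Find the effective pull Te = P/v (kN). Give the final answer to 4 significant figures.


Te = P / v = 467.4740 / 2.3920
Te = 195.4 kN


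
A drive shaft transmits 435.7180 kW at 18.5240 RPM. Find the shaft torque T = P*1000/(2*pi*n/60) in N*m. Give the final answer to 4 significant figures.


omega = 2*pi*18.5240/60 = 1.93983 rad/s
T = 435.7180*1000 / 1.93983
T = 224600 N*m


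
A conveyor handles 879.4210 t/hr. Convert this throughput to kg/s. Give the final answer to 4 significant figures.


m_dot = 879.4210 * 1000 / 3600
m_dot = 244.3 kg/s


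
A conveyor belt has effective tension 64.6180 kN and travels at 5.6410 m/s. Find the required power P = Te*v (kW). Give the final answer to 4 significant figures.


P = Te * v = 64.6180 * 5.6410
P = 364.5 kW


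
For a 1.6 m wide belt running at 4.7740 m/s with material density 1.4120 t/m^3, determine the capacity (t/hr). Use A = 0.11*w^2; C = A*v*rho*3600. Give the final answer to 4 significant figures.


A = 0.11 * 1.6^2 = 0.2816 m^2
C = 0.2816 * 4.7740 * 1.4120 * 3600
C = 6834 t/hr


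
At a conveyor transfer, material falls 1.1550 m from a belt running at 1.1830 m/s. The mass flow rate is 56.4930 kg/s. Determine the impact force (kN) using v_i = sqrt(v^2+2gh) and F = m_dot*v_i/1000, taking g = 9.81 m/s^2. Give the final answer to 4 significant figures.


v_i = sqrt(1.1830^2 + 2*9.81*1.1550) = 4.90516 m/s
F = 56.4930 * 4.90516 / 1000
F = 0.2771 kN


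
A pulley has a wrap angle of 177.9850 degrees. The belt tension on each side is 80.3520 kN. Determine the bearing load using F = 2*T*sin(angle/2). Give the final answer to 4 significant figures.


F = 2 * 80.3520 * sin(177.9850/2 deg)
F = 160.7 kN


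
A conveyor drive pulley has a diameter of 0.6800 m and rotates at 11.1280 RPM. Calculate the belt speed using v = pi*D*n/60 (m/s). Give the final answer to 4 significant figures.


v = pi * 0.6800 * 11.1280 / 60
v = 0.3962 m/s


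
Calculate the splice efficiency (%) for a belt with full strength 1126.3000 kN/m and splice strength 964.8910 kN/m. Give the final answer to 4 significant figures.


Eff = 964.8910 / 1126.3000 * 100
Eff = 85.67 %


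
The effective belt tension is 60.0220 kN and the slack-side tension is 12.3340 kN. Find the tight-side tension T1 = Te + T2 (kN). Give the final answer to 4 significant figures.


T1 = Te + T2 = 60.0220 + 12.3340
T1 = 72.36 kN


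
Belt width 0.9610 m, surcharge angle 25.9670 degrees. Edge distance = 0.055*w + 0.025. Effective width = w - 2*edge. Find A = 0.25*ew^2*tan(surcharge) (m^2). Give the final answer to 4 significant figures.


edge = 0.055*0.9610 + 0.025 = 0.077855 m
ew = 0.9610 - 2*0.077855 = 0.80529 m
A = 0.25 * 0.80529^2 * tan(25.9670 deg)
A = 0.07896 m^2


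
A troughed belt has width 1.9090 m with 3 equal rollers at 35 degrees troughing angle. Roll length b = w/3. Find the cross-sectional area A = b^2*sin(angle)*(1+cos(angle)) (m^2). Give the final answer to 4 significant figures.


b = 1.9090/3 = 0.636333 m
A = 0.636333^2 * sin(35 deg) * (1 + cos(35 deg))
A = 0.4225 m^2


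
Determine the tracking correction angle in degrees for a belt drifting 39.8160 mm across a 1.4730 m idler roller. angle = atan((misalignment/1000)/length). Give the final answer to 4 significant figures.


misalign_m = 39.8160 / 1000 = 0.039816 m
angle = atan(0.039816 / 1.4730)
angle = 1.548 deg


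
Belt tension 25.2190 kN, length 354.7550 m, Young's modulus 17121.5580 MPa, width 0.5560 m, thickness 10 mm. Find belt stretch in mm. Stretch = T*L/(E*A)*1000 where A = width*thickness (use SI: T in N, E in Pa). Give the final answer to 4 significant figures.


A = 0.5560 * 0.01 = 0.00556 m^2
Stretch = 25.2190*1000 * 354.7550 / (17121.5580e6 * 0.00556) * 1000
Stretch = 93.98 mm


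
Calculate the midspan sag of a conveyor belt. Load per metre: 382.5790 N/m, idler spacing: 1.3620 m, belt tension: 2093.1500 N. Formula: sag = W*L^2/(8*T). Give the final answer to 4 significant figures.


sag = 382.5790 * 1.3620^2 / (8 * 2093.1500)
sag = 0.04238 m


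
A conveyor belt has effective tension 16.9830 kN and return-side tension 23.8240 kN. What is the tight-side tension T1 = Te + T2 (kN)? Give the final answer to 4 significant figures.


T1 = Te + T2 = 16.9830 + 23.8240
T1 = 40.81 kN


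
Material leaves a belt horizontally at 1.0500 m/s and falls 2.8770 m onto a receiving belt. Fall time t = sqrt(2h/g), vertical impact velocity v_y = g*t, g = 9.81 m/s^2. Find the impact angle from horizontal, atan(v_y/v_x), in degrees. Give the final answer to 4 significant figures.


t = sqrt(2*2.8770/9.81) = 0.765862 s
v_y = 9.81 * 0.765862 = 7.51311 m/s
angle = atan(7.51311 / 1.0500) = 82.04 deg


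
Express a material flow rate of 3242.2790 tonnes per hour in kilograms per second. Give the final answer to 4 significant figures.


m_dot = 3242.2790 * 1000 / 3600
m_dot = 900.6 kg/s


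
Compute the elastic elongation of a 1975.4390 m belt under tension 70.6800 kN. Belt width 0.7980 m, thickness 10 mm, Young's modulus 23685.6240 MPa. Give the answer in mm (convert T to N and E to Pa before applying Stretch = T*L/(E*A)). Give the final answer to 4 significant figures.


A = 0.7980 * 0.01 = 0.00798 m^2
Stretch = 70.6800*1000 * 1975.4390 / (23685.6240e6 * 0.00798) * 1000
Stretch = 738.7 mm


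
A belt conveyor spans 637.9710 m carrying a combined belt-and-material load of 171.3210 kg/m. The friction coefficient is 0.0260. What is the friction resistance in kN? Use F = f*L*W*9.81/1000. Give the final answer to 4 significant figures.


F = 0.0260 * 637.9710 * 171.3210 * 9.81 / 1000
F = 27.88 kN


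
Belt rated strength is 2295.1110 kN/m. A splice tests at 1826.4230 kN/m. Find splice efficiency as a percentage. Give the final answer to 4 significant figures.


Eff = 1826.4230 / 2295.1110 * 100
Eff = 79.58 %


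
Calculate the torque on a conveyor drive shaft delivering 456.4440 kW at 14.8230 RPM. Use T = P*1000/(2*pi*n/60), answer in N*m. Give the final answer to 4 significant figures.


omega = 2*pi*14.8230/60 = 1.55226 rad/s
T = 456.4440*1000 / 1.55226
T = 294100 N*m


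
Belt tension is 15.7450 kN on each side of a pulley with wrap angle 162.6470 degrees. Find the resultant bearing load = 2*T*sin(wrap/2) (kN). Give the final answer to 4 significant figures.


F = 2 * 15.7450 * sin(162.6470/2 deg)
F = 31.13 kN


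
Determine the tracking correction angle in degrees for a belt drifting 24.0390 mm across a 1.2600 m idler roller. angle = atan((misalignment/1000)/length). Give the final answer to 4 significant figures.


misalign_m = 24.0390 / 1000 = 0.024039 m
angle = atan(0.024039 / 1.2600)
angle = 1.093 deg


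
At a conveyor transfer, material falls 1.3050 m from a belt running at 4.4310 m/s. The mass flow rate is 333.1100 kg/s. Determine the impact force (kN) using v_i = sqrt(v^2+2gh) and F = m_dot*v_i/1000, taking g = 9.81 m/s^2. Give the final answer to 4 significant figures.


v_i = sqrt(4.4310^2 + 2*9.81*1.3050) = 6.72591 m/s
F = 333.1100 * 6.72591 / 1000
F = 2.240 kN


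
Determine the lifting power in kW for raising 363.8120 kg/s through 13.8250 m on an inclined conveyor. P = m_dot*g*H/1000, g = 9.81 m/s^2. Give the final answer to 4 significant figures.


P = 363.8120 * 9.81 * 13.8250 / 1000
P = 49.34 kW


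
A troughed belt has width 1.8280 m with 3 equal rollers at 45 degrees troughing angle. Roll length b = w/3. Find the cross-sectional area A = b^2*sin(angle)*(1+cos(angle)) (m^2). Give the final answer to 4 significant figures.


b = 1.8280/3 = 0.609333 m
A = 0.609333^2 * sin(45 deg) * (1 + cos(45 deg))
A = 0.4482 m^2


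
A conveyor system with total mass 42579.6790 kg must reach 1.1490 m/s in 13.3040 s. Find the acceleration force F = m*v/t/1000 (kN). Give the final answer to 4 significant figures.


F = 42579.6790 * 1.1490 / 13.3040 / 1000
F = 3.677 kN


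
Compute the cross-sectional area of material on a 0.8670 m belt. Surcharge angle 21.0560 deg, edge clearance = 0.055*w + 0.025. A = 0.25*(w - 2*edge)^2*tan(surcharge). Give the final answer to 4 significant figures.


edge = 0.055*0.8670 + 0.025 = 0.072685 m
ew = 0.8670 - 2*0.072685 = 0.72163 m
A = 0.25 * 0.72163^2 * tan(21.0560 deg)
A = 0.05012 m^2
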